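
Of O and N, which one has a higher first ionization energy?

N is in period 2, group 15; O is in period 2, group 16.
Removing the outermost electron gets harder across a period and easier down a group.
All lie in period 2; the across-period trend (first ionization energy increases left to right) applies, with the exception below.
Note the exception: N has a higher first ionization energy than O, contrary to the simple trend — pairing an electron in O's 2p⁴ costs repulsion energy, so O ionizes more easily than half-filled N (2p³).
For reference (kJ/mol): N 1402, O 1314.
So N has the higher first ionization energy (N > O).

N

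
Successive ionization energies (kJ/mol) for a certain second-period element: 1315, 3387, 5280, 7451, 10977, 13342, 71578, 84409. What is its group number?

Look for the largest jump between consecutive ionization energies: IE7/IE6 ≈ 5.4, far larger than any earlier ratio.
That jump marks the point where a core electron is being removed. So the atom has 6 valence electrons.
A main-group element with 6 valence electrons is in group 16.

Group 16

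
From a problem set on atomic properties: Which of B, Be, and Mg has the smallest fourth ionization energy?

Mg

IE_4 is the cost of taking one more electron from the +3 cation: B³⁺ is the bare [He] core; Be³⁺ is already 1 electron into the core; Mg³⁺ is already 1 electron into the core.
All of these are removing an electron from a noble-gas core or deeper; the smaller core (lower principal quantum number) is held far more tightly, and within a period the higher nuclear charge binds the same core more tightly.
The numbers (kJ/mol): B 25026, Be 21007, Mg 10543.
Overall IE_4 order: Mg < Be < B.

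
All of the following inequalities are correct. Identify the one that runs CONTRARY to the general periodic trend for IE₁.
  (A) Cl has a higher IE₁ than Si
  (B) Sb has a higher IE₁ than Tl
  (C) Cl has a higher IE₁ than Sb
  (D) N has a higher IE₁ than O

(D)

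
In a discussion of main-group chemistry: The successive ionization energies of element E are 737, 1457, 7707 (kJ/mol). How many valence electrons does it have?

2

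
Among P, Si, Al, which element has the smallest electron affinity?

Al is in period 3, group 13; Si is in period 3, group 14; P is in period 3, group 15.
Adding an electron releases more energy for atoms nearer the top right (short of the noble gases).
All lie in period 3; the across-period trend (electron affinity increases left to right) applies, with the exception below.
Note the exception: Si has a higher electron affinity than P, contrary to the simple trend — adding an electron to P's half-filled 3p³ is unfavourable, so Si (3p²) has the more exothermic EA.
Approximate values (kJ/mol): Al 42, Si 134, P 72.
The smallest electron affinity among these belongs to Al.

Al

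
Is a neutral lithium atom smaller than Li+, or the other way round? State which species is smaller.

Forming Li+ removes 1 electron from Li. Fewer electrons for the same nuclear charge means less shielding and a higher Z_eff on the remaining electrons, and for main-group metals the entire outer shell is lost.
A cation is smaller than its parent atom: Li+ < Li.

Li+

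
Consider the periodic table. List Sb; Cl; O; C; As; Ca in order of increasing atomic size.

O, C, Cl, As, Sb, Ca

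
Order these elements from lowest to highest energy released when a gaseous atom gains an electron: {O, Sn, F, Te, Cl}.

O is in period 2, group 16; F is in period 2, group 17; Cl is in period 3, group 17; Sn is in period 5, group 14; Te is in period 5, group 16.
Atoms with high Z_eff and room in the valence shell (especially the halogens) have the most exothermic electron affinities.
Neither a single period nor a single group — weigh both effects.
O > Sn: both effects reinforce here, so O is clearly the higher of the two.
Te > O: this pair runs against the simple trend — see the exception note.
F > Te: both effects reinforce here, so F is clearly the higher of the two.
Cl > F: this pair runs against the simple trend — see the exception note.
Note the exception: Te has a higher electron affinity than O, contrary to the simple trend — O's compact 2p subshell gives strong electron–electron repulsion on the added electron.
Note the exception: Cl has a higher electron affinity than F, contrary to the simple trend — F's small 2p subshell makes the incoming electron feel strong e⁻–e⁻ repulsion, so Cl actually releases more energy on gaining an electron.
For reference (kJ/mol): O 141, F 328, Cl 349, Sn 107, Te 190.
So from lowest to highest: Sn < O < Te < F < Cl.

Sn < O < Te < F < Cl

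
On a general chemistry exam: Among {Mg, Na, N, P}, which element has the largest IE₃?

After 2 electrons have been removed, what remains? Mg²⁺ is the bare [Ne] core; Na²⁺ is already 1 electron into the core; N²⁺ still has 3 valence electrons; P²⁺ still has 3 valence electrons.
Breaking into a closed-shell core is much more expensive than removing a leftover valence electron — Na and Mg have the largest IE_3 here.
Valence configurations: N²⁺ [He]2s²2p¹, P²⁺ [Ne]3s²3p¹.
Approximate IE_3 values (kJ/mol): Mg 7733, Na 6910, N 4578, P 2914.
Putting it together, IE_3: P < N < Na < Mg.

Mg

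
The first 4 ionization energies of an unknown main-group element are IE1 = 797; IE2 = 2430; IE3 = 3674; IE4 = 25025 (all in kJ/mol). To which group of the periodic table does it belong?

Look for the largest jump between consecutive ionization energies: IE4/IE3 ≈ 6.8, far larger than any earlier ratio.
That jump marks the point where a core electron is being removed. So the atom has 3 valence electrons.
A main-group element with 3 valence electrons is in group 13.

Group 13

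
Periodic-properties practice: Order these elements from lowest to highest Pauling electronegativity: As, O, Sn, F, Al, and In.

Al, In, Sn, As, O, F

Electronegativity increases across a period and decreases down a group, tracking effective nuclear charge and atomic size.
Neither a single period nor a single group — weigh both effects.
In > Al: this pair runs against the simple trend — see the exception note.
Sn > In: both are in period 5; the period trend gives Sn the larger value.
As > Sn: relative to Sn, both the across-period and down-group shifts push As's electronegativity up.
O > As: both effects reinforce here, so O is clearly the higher of the two.
F > O: F lies to the right of O in period 2, so the across-period effect alone puts F higher.
Note the exception: In has a higher electronegativity than Al, contrary to the simple trend — poor shielding by filled d (and f) subshells raises the heavier element's effective nuclear charge more than the simple down-group trend predicts.
Approximate values (Pauling): O 3.44, F 3.98, Al 1.61, As 2.18, In 1.78, Sn 1.96.
So from lowest to highest: Al < In < Sn < As < O < F.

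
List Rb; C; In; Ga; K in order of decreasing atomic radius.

Rb > K > In > Ga > C

C is in period 2, group 14; K is in period 4, group 1; Ga is in period 4, group 13; Rb is in period 5, group 1; In is in period 5, group 13.
Across a period the added protons contract the valence shell; down a group each new principal shell makes the atom larger.
Here both period and group differ, so the two effects have to be weighed against each other.
Ga > C: both effects reinforce here, so Ga is clearly the larger of the two.
In > Ga: they share group 13; the group trend gives In the larger value.
K > In: the two effects oppose for this pair; the across-period effect wins (196 vs 142 pm).
Rb > K: Rb sits below K in group 1, so the down-group effect alone puts Rb larger.
Approximate values (pm): C 75, K 196, Ga 124, Rb 210, In 142.
So from largest to smallest: Rb > K > In > Ga > C.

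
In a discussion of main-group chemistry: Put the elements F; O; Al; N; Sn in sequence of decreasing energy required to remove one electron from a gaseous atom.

Removing the outermost electron gets harder across a period and easier down a group.
Here both period and group differ, so the two effects have to be weighed against each other.
Sn > Al: period and group pull opposite ways; the across-period shift dominates (709 vs 578 kJ/mol).
O > Sn: relative to Sn, both the across-period and down-group shifts push O's first ionization energy up.
N > O: this pair runs against the simple trend — see the exception note.
F > N: both are in period 2; the period trend gives F the larger value.
Note the exception: N has a higher first ionization energy than O, contrary to the simple trend — pairing an electron in O's 2p⁴ costs repulsion energy, so O ionizes more easily than half-filled N (2p³).
Approximate values (kJ/mol): N 1402, O 1314, F 1681, Al 578, Sn 709.
So from highest to lowest: F > N > O > Sn > Al.

F > N > O > Sn > Al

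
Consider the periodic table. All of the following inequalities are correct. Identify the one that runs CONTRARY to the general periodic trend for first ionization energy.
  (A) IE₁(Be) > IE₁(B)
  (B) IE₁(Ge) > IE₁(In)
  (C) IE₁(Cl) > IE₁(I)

(A)

The general trend: first ionization energy increases across a period and decreases down a group.
(A) Be (period 2, group 2) vs B (period 2, group 13): the stated order contradicts the simple trend.
(B) Ge (period 4, group 14) vs In (period 5, group 13): the stated order agrees with the simple trend.
(C) Cl (period 3, group 17) vs I (period 5, group 17): the stated order agrees with the simple trend.
The exception is (A): removing B's lone 2p electron is easier than breaking Be's filled 2s².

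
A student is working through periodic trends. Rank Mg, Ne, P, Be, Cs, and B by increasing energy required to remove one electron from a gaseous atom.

Cs < Mg < B < Be < P < Ne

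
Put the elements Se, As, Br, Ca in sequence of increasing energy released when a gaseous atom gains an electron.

Ca < As < Se < Br

Adding an electron releases more energy for atoms nearer the top right (short of the noble gases).
All lie in period 4, so electron affinity increases left to right.
So from lowest to highest: Ca < As < Se < Br.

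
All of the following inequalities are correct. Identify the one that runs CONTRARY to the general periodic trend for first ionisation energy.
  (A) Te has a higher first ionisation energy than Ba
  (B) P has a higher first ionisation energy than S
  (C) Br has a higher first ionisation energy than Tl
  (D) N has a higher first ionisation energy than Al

(B)

The general trend: first ionisation energy increases across a period and decreases down a group.
(A) Te (period 5, group 16) vs Ba (period 6, group 2): the stated order agrees with the simple trend.
(B) P (period 3, group 15) vs S (period 3, group 16): the stated order contradicts the simple trend.
(C) Br (period 4, group 17) vs Tl (period 6, group 13): the stated order agrees with the simple trend.
(D) N (period 2, group 15) vs Al (period 3, group 13): the stated order agrees with the simple trend.
The exception is (B): S (3p⁴) ionizes more easily than half-filled P (3p³) because the paired 3p electron in S is pushed out by e⁻–e⁻ repulsion.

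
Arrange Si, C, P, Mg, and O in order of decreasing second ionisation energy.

The second ionization energy removes an electron from the +1 ion. For each element: Si⁺ still has 3 valence electrons; C⁺ still has 3 valence electrons; P⁺ still has 4 valence electrons; Mg⁺ still has 1 valence electron; O⁺ still has 5 valence electrons.
All are still removing valence electrons, so compare the +1 ions as you would atoms: IE_2 generally rises across a period (higher Z_eff) and falls down a group (larger shell), subject to the usual subshell exceptions.
Valence configurations: Si⁺ [Ne]3s²3p¹, C⁺ [He]2s²2p¹, P⁺ [Ne]3s²3p², Mg⁺ [Ne]3s¹, O⁺ [He]2s²2p³.
Tabulated IE_2 (kJ/mol): Si 1577, C 2353, P 1907, Mg 1451, O 3388.
Overall IE_2 order: Mg < Si < P < C < O.

O > C > P > Si > Mg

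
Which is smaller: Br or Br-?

Br

Forming Br- adds 1 electron to Br. More electron–electron repulsion in the same shell, with unchanged nuclear charge, lets the cloud expand.
An anion is larger than its parent atom: Br- > Br.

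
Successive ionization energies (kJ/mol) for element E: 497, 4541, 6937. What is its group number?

Group 1

Look for the largest jump between consecutive ionization energies: IE2/IE1 ≈ 9.1, far larger than any earlier ratio.
That jump marks the point where a core electron is being removed. So the atom has 1 valence electron.
A main-group element with 1 valence electron is in group 1.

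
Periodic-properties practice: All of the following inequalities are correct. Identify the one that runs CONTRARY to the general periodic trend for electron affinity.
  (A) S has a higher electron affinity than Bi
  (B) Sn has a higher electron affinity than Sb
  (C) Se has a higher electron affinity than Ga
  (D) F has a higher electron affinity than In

The general trend: electron affinity increases across a period and decreases down a group.
(A) S (period 3, group 16) vs Bi (period 6, group 15): the stated order agrees with the simple trend.
(B) Sn (period 5, group 14) vs Sb (period 5, group 15): the stated order contradicts the simple trend.
(C) Se (period 4, group 16) vs Ga (period 4, group 13): the stated order agrees with the simple trend.
(D) F (period 2, group 17) vs In (period 5, group 13): the stated order agrees with the simple trend.
The exception is (B): adding an electron to Sb's half-filled 5p³ is unfavourable, so Sn has the more exothermic EA.

(B)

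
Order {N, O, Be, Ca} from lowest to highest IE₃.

N, Ca, O, Be

Consider each +2 ion: N²⁺ still has 3 valence electrons; O²⁺ still has 4 valence electrons; Be²⁺ is the bare [He] core; Ca²⁺ is the bare [Ar] core.
Usually core removal costs more than valence removal, but here the competition is close: a tightly held n=2 valence electron can cost more to remove than an n=3 core electron, so the actual values have to decide it.
Valence configurations: N²⁺ [He]2s²2p¹, O²⁺ [He]2s²2p².
The numbers (kJ/mol): N 4578, O 5300, Be 14849, Ca 4912.
Hence IE_3: N < Ca < O < Be.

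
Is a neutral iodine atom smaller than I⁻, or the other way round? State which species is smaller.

I

Forming I⁻ adds 1 electron to I. More electron–electron repulsion in the same shell, with unchanged nuclear charge, lets the cloud expand.
An anion is larger than its parent atom: I⁻ > I.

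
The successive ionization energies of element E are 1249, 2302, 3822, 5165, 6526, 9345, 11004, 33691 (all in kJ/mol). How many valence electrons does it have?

7

Look for the largest jump between consecutive ionization energies: IE8/IE7 ≈ 3.1, far larger than any earlier ratio.
That jump marks the point where a core electron is being removed. So the atom has 7 valence electrons.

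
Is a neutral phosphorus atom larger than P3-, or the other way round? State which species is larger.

P3-

Forming P3- adds 3 electrons to P. More electron–electron repulsion in the same shell, with unchanged nuclear charge, lets the cloud expand.
An anion is larger than its parent atom: P3- > P.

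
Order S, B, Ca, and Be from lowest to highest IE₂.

Ca < Be < S < B

IE_2 is the cost of taking one more electron from the +1 cation: S⁺ still has 5 valence electrons; B⁺ still has 2 valence electrons; Ca⁺ still has 1 valence electron; Be⁺ still has 1 valence electron.
All are still removing valence electrons, so compare the +1 ions as you would atoms: IE_2 generally rises across a period (higher Z_eff) and falls down a group (larger shell), subject to the usual subshell exceptions.
Valence configurations: S⁺ [Ne]3s²3p³, B⁺ [He]2s², Ca⁺ [Ar]4s¹, Be⁺ [He]2s¹.
The numbers (kJ/mol): S 2252, B 2427, Ca 1145, Be 1757.
Hence IE_2: Ca < Be < S < B.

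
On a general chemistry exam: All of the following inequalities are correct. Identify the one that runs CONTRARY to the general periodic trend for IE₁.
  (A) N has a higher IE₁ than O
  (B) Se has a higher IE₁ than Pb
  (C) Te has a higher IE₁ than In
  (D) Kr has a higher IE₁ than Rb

(A)

The general trend: IE₁ increases across a period and decreases down a group.
(A) N (period 2, group 15) vs O (period 2, group 16): the stated order contradicts the simple trend.
(B) Se (period 4, group 16) vs Pb (period 6, group 14): the stated order agrees with the simple trend.
(C) Te (period 5, group 16) vs In (period 5, group 13): the stated order agrees with the simple trend.
(D) Kr (period 4, group 18) vs Rb (period 5, group 1): the stated order agrees with the simple trend.
The exception is (A): pairing an electron in O's 2p⁴ costs repulsion energy, so O ionizes more easily than half-filled N (2p³).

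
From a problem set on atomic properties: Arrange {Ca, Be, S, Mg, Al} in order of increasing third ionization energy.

Al < S < Ca < Mg < Be

After 2 electrons have been removed, what remains? Ca²⁺ is the bare [Ar] core; Be²⁺ is the bare [He] core; S²⁺ still has 4 valence electrons; Mg²⁺ is the bare [Ne] core; Al²⁺ still has 1 valence electron.
Pulling an electron out of a noble-gas core costs far more than removing a remaining valence electron, so Ca, Mg and Be sit at the high end of IE_3.
Valence configurations: S²⁺ [Ne]3s²3p², Al²⁺ [Ne]3s¹.
The numbers (kJ/mol): Ca 4912, Be 14849, S 3357, Mg 7733, Al 2745.
Overall IE_3 order: Al < S < Ca < Mg < Be.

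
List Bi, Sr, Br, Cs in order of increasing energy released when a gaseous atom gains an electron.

Br is in period 4, group 17; Sr is in period 5, group 2; Cs is in period 6, group 1; Bi is in period 6, group 15.
Adding an electron releases more energy for atoms nearer the top right (short of the noble gases).
Neither a single period nor a single group — weigh both effects.
Cs > Sr: this pair runs against the simple trend — see the exception note.
Bi > Cs: both are in period 6; the period trend gives Bi the larger value.
Br > Bi: both effects reinforce here, so Br is clearly the higher of the two.
Note the exception: Cs has a higher electron affinity than Sr, contrary to the simple trend — adding an electron to Sr (ns²) has to open a new, higher-energy np subshell, which is unfavourable.
For reference (kJ/mol): Br 325, Sr 5, Cs 46, Bi 91.
So from lowest to highest: Sr < Cs < Bi < Br.

Sr < Cs < Bi < Br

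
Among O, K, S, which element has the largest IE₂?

O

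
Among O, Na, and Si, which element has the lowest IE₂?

IE_2 is the cost of taking one more electron from the +1 cation: O⁺ still has 5 valence electrons; Na⁺ is the bare [Ne] core; Si⁺ still has 3 valence electrons.
Breaking into a closed-shell core is much more expensive than removing a leftover valence electron — Na has the largest IE_2 here.
Valence configurations: O⁺ [He]2s²2p³, Si⁺ [Ne]3s²3p¹.
The numbers (kJ/mol): O 3388, Na 4562, Si 1577.
Hence IE_2: Si < O < Na.

Si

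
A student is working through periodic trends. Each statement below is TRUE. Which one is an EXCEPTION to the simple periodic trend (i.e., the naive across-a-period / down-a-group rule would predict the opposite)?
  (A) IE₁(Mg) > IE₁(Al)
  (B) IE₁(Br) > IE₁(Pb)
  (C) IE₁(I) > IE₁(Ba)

(A)

The general trend: first ionization energy increases across a period and decreases down a group.
(A) Mg (period 3, group 2) vs Al (period 3, group 13): the stated order contradicts the simple trend.
(B) Br (period 4, group 17) vs Pb (period 6, group 14): the stated order agrees with the simple trend.
(C) I (period 5, group 17) vs Ba (period 6, group 2): the stated order agrees with the simple trend.
The exception is (A): Al's single 3p electron is easier to remove than one from Mg's filled 3s².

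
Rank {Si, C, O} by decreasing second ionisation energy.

O, C, Si

IE_2 is the cost of taking one more electron from the +1 cation: Si⁺ still has 3 valence electrons; C⁺ still has 3 valence electrons; O⁺ still has 5 valence electrons.
All are still removing valence electrons, so compare the +1 ions as you would atoms: IE_2 generally rises across a period (higher Z_eff) and falls down a group (larger shell), subject to the usual subshell exceptions.
Valence configurations: Si⁺ [Ne]3s²3p¹, C⁺ [He]2s²2p¹, O⁺ [He]2s²2p³.
Tabulated IE_2 (kJ/mol): Si 1577, C 2353, O 3388.
Hence IE_2: Si < C < O.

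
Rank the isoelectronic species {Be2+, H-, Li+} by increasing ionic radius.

Be2+, Li+, H-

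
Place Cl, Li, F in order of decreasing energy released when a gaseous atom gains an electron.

Li is in period 2, group 1; F is in period 2, group 17; Cl is in period 3, group 17.
EA tends to increase across a period and decrease down a group, though the pattern is less regular than for IE or radius.
These span different periods and groups, so the two trends combine.
F > Li: F lies to the right of Li in period 2, so the across-period effect alone puts F higher.
Cl > F: this pair runs against the simple trend — see the exception note.
Note the exception: Cl has a higher electron affinity than F, contrary to the simple trend — F's small 2p subshell makes the incoming electron feel strong e⁻–e⁻ repulsion, so Cl actually releases more energy on gaining an electron.
For reference (kJ/mol): Li 60, F 328, Cl 349.
So from highest to lowest: Cl > F > Li.

Cl, F, Li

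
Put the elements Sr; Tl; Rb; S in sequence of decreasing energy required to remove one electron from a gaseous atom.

S > Tl > Sr > Rb

S is in period 3, group 16; Rb is in period 5, group 1; Sr is in period 5, group 2; Tl is in period 6, group 13.
Across a period the outer electron is held more tightly (higher IE₁); down a group it sits in a higher shell, more shielded, and comes off more easily.
Neither a single period nor a single group — weigh both effects.
Sr > Rb: both are in period 5; the period trend gives Sr the larger value.
Tl > Sr: period and group pull opposite ways; the across-period shift dominates (589 vs 550 kJ/mol).
S > Tl: both effects reinforce here, so S is clearly the higher of the two.
Tabulated first ionization energy (kJ/mol): S 1000, Rb 403, Sr 550, Tl 589.
So from highest to lowest: S > Tl > Sr > Rb.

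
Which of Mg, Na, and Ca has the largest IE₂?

Na

Consider each +1 ion: Mg⁺ still has 1 valence electron; Na⁺ is the bare [Ne] core; Ca⁺ still has 1 valence electron.
Pulling an electron out of a noble-gas core costs far more than removing a remaining valence electron, so Na sits at the high end of IE_2.
Valence configurations: Mg⁺ [Ne]3s¹, Ca⁺ [Ar]4s¹.
Tabulated IE_2 (kJ/mol): Mg 1451, Na 4562, Ca 1145.
So the second ionization energies run Ca < Mg < Na.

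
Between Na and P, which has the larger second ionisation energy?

After 1 electron has been removed, what remains? Na⁺ is the bare [Ne] core; P⁺ still has 4 valence electrons.
Breaking into a closed-shell core is much more expensive than removing a leftover valence electron — Na has the largest IE_2 here.
Approximate IE_2 values (kJ/mol): Na 4562, P 1907.
Overall IE_2 order: P < Na.

Na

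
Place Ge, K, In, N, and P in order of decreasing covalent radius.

Across a period the added protons contract the valence shell; down a group each new principal shell makes the atom larger.
Here both period and group differ, so the two effects have to be weighed against each other.
P > N: P sits below N in group 15, so the down-group effect alone puts P larger.
Ge > P: relative to P, both the across-period and down-group shifts push Ge's atomic radius up.
In > Ge: both effects reinforce here, so In is clearly the larger of the two.
K > In: period and group pull opposite ways; the across-period shift dominates (196 vs 142 pm).
Approximate values (pm): N 71, P 111, K 196, Ge 121, In 142.
So from largest to smallest: K > In > Ge > P > N.

K > In > Ge > P > N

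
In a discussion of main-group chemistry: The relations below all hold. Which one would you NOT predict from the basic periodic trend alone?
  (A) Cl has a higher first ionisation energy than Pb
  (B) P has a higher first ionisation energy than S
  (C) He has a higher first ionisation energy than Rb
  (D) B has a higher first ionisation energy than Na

The general trend: first ionisation energy increases across a period and decreases down a group.
(A) Cl (period 3, group 17) vs Pb (period 6, group 14): the stated order agrees with the simple trend.
(B) P (period 3, group 15) vs S (period 3, group 16): the stated order contradicts the simple trend.
(C) He (period 1, group 18) vs Rb (period 5, group 1): the stated order agrees with the simple trend.
(D) B (period 2, group 13) vs Na (period 3, group 1): the stated order agrees with the simple trend.
The exception is (B): S (3p⁴) ionizes more easily than half-filled P (3p³) because the paired 3p electron in S is pushed out by e⁻–e⁻ repulsion.

(B)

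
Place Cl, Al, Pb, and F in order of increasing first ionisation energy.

Al, Pb, Cl, F

F is in period 2, group 17; Al is in period 3, group 13; Cl is in period 3, group 17; Pb is in period 6, group 14.
First ionization energy rises across a period (greater Z_eff holds electrons more tightly) and falls down a group (valence electrons are farther from the nucleus).
Neither a single period nor a single group — weigh both effects.
Pb > Al: the two effects oppose for this pair; the across-period effect wins (716 vs 578 kJ/mol).
Cl > Pb: both effects reinforce here, so Cl is clearly the higher of the two.
F > Cl: F sits above Cl in group 17, so the down-group effect alone puts F higher.
For reference (kJ/mol): F 1681, Al 578, Cl 1251, Pb 716.
So from lowest to highest: Al < Pb < Cl < F.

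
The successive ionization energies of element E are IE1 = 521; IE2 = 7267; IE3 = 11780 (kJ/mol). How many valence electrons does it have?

1

Look for the largest jump between consecutive ionization energies: IE2/IE1 ≈ 13.9, far larger than any earlier ratio.
That jump marks the point where a core electron is being removed. So the atom has 1 valence electron.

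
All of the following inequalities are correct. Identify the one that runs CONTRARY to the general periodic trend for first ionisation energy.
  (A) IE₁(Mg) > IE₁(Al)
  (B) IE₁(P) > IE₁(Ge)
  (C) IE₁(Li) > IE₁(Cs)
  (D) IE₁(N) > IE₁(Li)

(A)

The general trend: first ionisation energy increases across a period and decreases down a group.
(A) Mg (period 3, group 2) vs Al (period 3, group 13): the stated order contradicts the simple trend.
(B) P (period 3, group 15) vs Ge (period 4, group 14): the stated order agrees with the simple trend.
(C) Li (period 2, group 1) vs Cs (period 6, group 1): the stated order agrees with the simple trend.
(D) N (period 2, group 15) vs Li (period 2, group 1): the stated order agrees with the simple trend.
The exception is (A): Al's single 3p electron is easier to remove than one from Mg's filled 3s².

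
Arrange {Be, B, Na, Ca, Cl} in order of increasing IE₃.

The third ionization energy removes an electron from the +2 ion. For each element: Be²⁺ is the bare [He] core; B²⁺ still has 1 valence electron; Na²⁺ is already 1 electron into the core; Ca²⁺ is the bare [Ar] core; Cl²⁺ still has 5 valence electrons.
Pulling an electron out of a noble-gas core costs far more than removing a remaining valence electron, so Ca, Na and Be sit at the high end of IE_3.
Valence configurations: B²⁺ [He]2s¹, Cl²⁺ [Ne]3s²3p³.
Tabulated IE_3 (kJ/mol): Be 14849, B 3660, Na 6910, Ca 4912, Cl 3822.
So the third ionization energies run B < Cl < Ca < Na < Be.

B < Cl < Ca < Na < Be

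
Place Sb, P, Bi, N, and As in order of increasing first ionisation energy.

Bi, Sb, As, P, N

N is in period 2, group 15; P is in period 3, group 15; As is in period 4, group 15; Sb is in period 5, group 15; Bi is in period 6, group 15.
First ionization energy rises across a period (greater Z_eff holds electrons more tightly) and falls down a group (valence electrons are farther from the nucleus).
All are in group 15, so first ionization energy increases up the group.
So from lowest to highest: Bi < Sb < As < P < N.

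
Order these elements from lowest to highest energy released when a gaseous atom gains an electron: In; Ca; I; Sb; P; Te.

Ca, In, P, Sb, Te, I

Atoms with high Z_eff and room in the valence shell (especially the halogens) have the most exothermic electron affinities.
Neither a single period nor a single group — weigh both effects.
In > Ca: period and group pull opposite ways; the across-period shift dominates (29 vs 2 kJ/mol).
P > In: relative to In, both the across-period and down-group shifts push P's electron affinity up.
Sb > P: this pair runs against the simple trend — see the exception note.
Te > Sb: Te lies to the right of Sb in period 5, so the across-period effect alone puts Te higher.
I > Te: both are in period 5; the period trend gives I the larger value.
Note the exception: Sb has a higher electron affinity than P, contrary to the simple trend — both are half-filled np³, but the pairing/repulsion penalty for the added electron shrinks as the p orbitals become larger and more diffuse down the group, and for Sb that outweighs the weaker nuclear attraction.
Tabulated electron affinity (kJ/mol): P 72, Ca 2, In 29, Sb 103, Te 190, I 295.
So from lowest to highest: Ca < In < P < Sb < Te < I.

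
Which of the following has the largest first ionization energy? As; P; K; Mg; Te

Mg is in period 3, group 2; P is in period 3, group 15; K is in period 4, group 1; As is in period 4, group 15; Te is in period 5, group 16.
Across a period the outer electron is held more tightly (higher IE₁); down a group it sits in a higher shell, more shielded, and comes off more easily.
Neither a single period nor a single group — weigh both effects.
Mg > K: relative to K, both the across-period and down-group shifts push Mg's first ionization energy up.
Te > Mg: the two effects oppose for this pair; the across-period effect wins (869 vs 738 kJ/mol).
As > Te: the two effects oppose for this pair; the down-group effect wins (947 vs 869 kJ/mol).
P > As: they share group 15; the group trend gives P the larger value.
Approximate values (kJ/mol): Mg 738, P 1012, K 419, As 947, Te 869.
The largest first ionization energy among these belongs to P.

P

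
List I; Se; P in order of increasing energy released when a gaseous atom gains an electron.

P < Se < I

P is in period 3, group 15; Se is in period 4, group 16; I is in period 5, group 17.
EA tends to increase across a period and decrease down a group, though the pattern is less regular than for IE or radius.
These sit on a diagonal, where the across-period and down-group effects partly cancel.
Se > P: period and group pull opposite ways; the across-period shift dominates (195 vs 72 kJ/mol).
I > Se: the two effects oppose for this pair; the across-period effect wins (295 vs 195 kJ/mol).
Approximate values (kJ/mol): P 72, Se 195, I 295.
So from lowest to highest: P < Se < I.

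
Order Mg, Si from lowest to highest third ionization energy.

The third ionization energy removes an electron from the +2 ion. For each element: Mg²⁺ is the bare [Ne] core; Si²⁺ still has 2 valence electrons.
Breaking into a closed-shell core is much more expensive than removing a leftover valence electron — Mg has the largest IE_3 here.
The numbers (kJ/mol): Mg 7733, Si 3232.
So the third ionization energies run Si < Mg.

Si < Mg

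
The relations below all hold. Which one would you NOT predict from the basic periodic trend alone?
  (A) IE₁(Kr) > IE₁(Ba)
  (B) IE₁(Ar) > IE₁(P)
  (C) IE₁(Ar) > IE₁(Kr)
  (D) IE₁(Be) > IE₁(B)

(D)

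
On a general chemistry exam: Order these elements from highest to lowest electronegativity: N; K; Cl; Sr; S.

N is in period 2, group 15; S is in period 3, group 16; Cl is in period 3, group 17; K is in period 4, group 1; Sr is in period 5, group 2.
Atoms toward the upper right of the periodic table pull bonding electrons most strongly.
Neither a single period nor a single group — weigh both effects.
Sr > K: period and group pull opposite ways; the across-period shift dominates (0.95 vs 0.82).
S > Sr: both effects reinforce here, so S is clearly the higher of the two.
N > S: the two effects oppose for this pair; the down-group effect wins (3.04 vs 2.58).
Cl > N: the two effects oppose for this pair; the across-period effect wins (3.16 vs 3.04).
For reference (Pauling): N 3.04, S 2.58, Cl 3.16, K 0.82, Sr 0.95.
So from highest to lowest: Cl > N > S > Sr > K.

Cl, N, S, Sr, K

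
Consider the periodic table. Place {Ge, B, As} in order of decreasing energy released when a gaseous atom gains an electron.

Ge, As, B

B is in period 2, group 13; Ge is in period 4, group 14; As is in period 4, group 15.
EA tends to increase across a period and decrease down a group, though the pattern is less regular than for IE or radius.
Neither a single period nor a single group — weigh both effects.
As > B: period and group pull opposite ways; the across-period shift dominates (78 vs 27 kJ/mol).
Ge > As: this pair runs against the simple trend — see the exception note.
Note the exception: Ge has a higher electron affinity than As, contrary to the simple trend — adding an electron to As's half-filled 4p³ is unfavourable, so Ge (4p²) has the more exothermic EA.
Approximate values (kJ/mol): B 27, Ge 119, As 78.
So from highest to lowest: Ge > As > B.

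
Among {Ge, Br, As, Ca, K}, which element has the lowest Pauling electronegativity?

K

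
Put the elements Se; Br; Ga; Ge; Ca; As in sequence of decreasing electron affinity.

Br > Se > Ge > As > Ga > Ca

Electron affinity generally becomes more exothermic across a period toward the halogens and less exothermic down a group.
All lie in period 4; the across-period trend (electron affinity increases left to right) applies, with the exception below.
Note the exception: Ge has a higher electron affinity than As, contrary to the simple trend — adding an electron to As's half-filled 4p³ is unfavourable, so Ge (4p²) has the more exothermic EA.
Tabulated electron affinity (kJ/mol): Ca 2, Ga 29, Ge 119, As 78, Se 195, Br 325.
So from highest to lowest: Br > Se > Ge > As > Ga > Ca.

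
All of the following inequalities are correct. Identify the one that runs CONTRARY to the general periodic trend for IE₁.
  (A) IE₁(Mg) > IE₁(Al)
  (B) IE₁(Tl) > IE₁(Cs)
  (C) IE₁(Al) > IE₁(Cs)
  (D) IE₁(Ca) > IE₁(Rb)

The general trend: IE₁ increases across a period and decreases down a group.
(A) Mg (period 3, group 2) vs Al (period 3, group 13): the stated order contradicts the simple trend.
(B) Tl (period 6, group 13) vs Cs (period 6, group 1): the stated order agrees with the simple trend.
(C) Al (period 3, group 13) vs Cs (period 6, group 1): the stated order agrees with the simple trend.
(D) Ca (period 4, group 2) vs Rb (period 5, group 1): the stated order agrees with the simple trend.
The exception is (A): Al's single 3p electron is easier to remove than one from Mg's filled 3s².

(A)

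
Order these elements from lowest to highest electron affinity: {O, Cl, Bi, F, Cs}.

Cs, Bi, O, F, Cl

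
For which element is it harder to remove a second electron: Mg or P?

P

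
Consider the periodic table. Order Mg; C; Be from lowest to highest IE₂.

Mg < Be < C

IE_2 is the cost of taking one more electron from the +1 cation: Mg⁺ still has 1 valence electron; C⁺ still has 3 valence electrons; Be⁺ still has 1 valence electron.
All are still removing valence electrons, so compare the +1 ions as you would atoms: IE_2 generally rises across a period (higher Z_eff) and falls down a group (larger shell), subject to the usual subshell exceptions.
Valence configurations: Mg⁺ [Ne]3s¹, C⁺ [He]2s²2p¹, Be⁺ [He]2s¹.
Approximate IE_2 values (kJ/mol): Mg 1451, C 2353, Be 1757.
Overall IE_2 order: Mg < Be < C.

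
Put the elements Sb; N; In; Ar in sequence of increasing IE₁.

In < Sb < N < Ar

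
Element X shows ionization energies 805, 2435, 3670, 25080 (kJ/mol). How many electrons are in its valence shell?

3

Look for the largest jump between consecutive ionization energies: IE4/IE3 ≈ 6.8, far larger than any earlier ratio.
That jump marks the point where a core electron is being removed. So the atom has 3 valence electrons.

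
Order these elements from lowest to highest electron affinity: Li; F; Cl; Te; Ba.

Ba < Li < Te < F < Cl

Li is in period 2, group 1; F is in period 2, group 17; Cl is in period 3, group 17; Te is in period 5, group 16; Ba is in period 6, group 2.
EA tends to increase across a period and decrease down a group, though the pattern is less regular than for IE or radius.
Neither a single period nor a single group — weigh both effects.
Li > Ba: the two effects oppose for this pair; the down-group effect wins (60 vs 14 kJ/mol).
Te > Li: the two effects oppose for this pair; the across-period effect wins (190 vs 60 kJ/mol).
F > Te: both effects reinforce here, so F is clearly the higher of the two.
Cl > F: this pair runs against the simple trend — see the exception note.
Note the exception: Cl has a higher electron affinity than F, contrary to the simple trend — F's small 2p subshell makes the incoming electron feel strong e⁻–e⁻ repulsion, so Cl actually releases more energy on gaining an electron.
Approximate values (kJ/mol): Li 60, F 328, Cl 349, Te 190, Ba 14.
So from lowest to highest: Ba < Li < Te < F < Cl.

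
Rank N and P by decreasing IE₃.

IE_3 is the cost of taking one more electron from the +2 cation: N²⁺ still has 3 valence electrons; P²⁺ still has 3 valence electrons.
All are still removing valence electrons, so compare the +2 ions as you would atoms: IE_3 generally rises across a period (higher Z_eff) and falls down a group (larger shell), subject to the usual subshell exceptions.
Valence configurations: N²⁺ [He]2s²2p¹, P²⁺ [Ne]3s²3p¹.
Approximate IE_3 values (kJ/mol): N 4578, P 2914.
Putting it together, IE_3: P < N.

N > P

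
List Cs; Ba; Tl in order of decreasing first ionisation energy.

Cs is in period 6, group 1; Ba is in period 6, group 2; Tl is in period 6, group 13.
IE₁ increases left→right with effective nuclear charge and decreases top→bottom as the valence shell moves farther out.
All lie in period 6, so first ionization energy increases left to right.
So from highest to lowest: Tl > Ba > Cs.

Tl, Ba, Cs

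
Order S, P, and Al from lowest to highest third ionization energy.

Al < P < S

The third ionization energy removes an electron from the +2 ion. For each element: S²⁺ still has 4 valence electrons; P²⁺ still has 3 valence electrons; Al²⁺ still has 1 valence electron.
All are still removing valence electrons, so compare the +2 ions as you would atoms: IE_3 generally rises across a period (higher Z_eff) and falls down a group (larger shell), subject to the usual subshell exceptions.
Valence configurations: S²⁺ [Ne]3s²3p², P²⁺ [Ne]3s²3p¹, Al²⁺ [Ne]3s¹.
The numbers (kJ/mol): S 3357, P 2914, Al 2745.
So the third ionization energies run Al < P < S.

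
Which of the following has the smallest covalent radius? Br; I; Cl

Cl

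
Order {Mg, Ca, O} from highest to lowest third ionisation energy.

Consider each +2 ion: Mg²⁺ is the bare [Ne] core; Ca²⁺ is the bare [Ar] core; O²⁺ still has 4 valence electrons.
Usually core removal costs more than valence removal, but here the competition is close: a tightly held n=2 valence electron can cost more to remove than an n=3 core electron, so the actual values have to decide it.
The numbers (kJ/mol): Mg 7733, Ca 4912, O 5300.
So the third ionization energies run Ca < O < Mg.

Mg > O > Ca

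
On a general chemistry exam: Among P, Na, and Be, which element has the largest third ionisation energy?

The third ionization energy removes an electron from the +2 ion. For each element: P²⁺ still has 3 valence electrons; Na²⁺ is already 1 electron into the core; Be²⁺ is the bare [He] core.
Pulling an electron out of a noble-gas core costs far more than removing a remaining valence electron, so Na and Be sit at the high end of IE_3.
Tabulated IE_3 (kJ/mol): P 2914, Na 6910, Be 14849.
Hence IE_3: P < Na < Be.

Be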